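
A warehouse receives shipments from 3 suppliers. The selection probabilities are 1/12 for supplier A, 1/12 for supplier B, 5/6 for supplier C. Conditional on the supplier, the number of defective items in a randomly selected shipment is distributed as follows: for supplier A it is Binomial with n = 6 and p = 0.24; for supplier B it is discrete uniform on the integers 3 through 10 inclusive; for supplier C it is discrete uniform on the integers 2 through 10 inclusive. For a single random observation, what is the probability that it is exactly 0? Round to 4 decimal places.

0.0161

Conditional on each supplier, P(X = 0): A: 0.1927; B: 0; C: 0.
By total probability, P(X = 0) = 0.0833333·0.1927 + 0.0833333·0 + 0.833333·0 = 0.0160583.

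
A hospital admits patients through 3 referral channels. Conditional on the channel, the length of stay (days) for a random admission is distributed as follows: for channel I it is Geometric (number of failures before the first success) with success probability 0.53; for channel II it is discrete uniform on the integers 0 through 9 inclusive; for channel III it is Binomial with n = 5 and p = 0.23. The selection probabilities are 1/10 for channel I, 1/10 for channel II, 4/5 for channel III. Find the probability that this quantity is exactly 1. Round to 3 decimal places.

0.358

Conditional on each channel, P(X = 1): I: 0.2491; II: 0.1; III: 0.40426.
By total probability, P(X = 1) = 0.1·0.2491 + 0.1·0.1 + 0.8·0.40426 = 0.358318.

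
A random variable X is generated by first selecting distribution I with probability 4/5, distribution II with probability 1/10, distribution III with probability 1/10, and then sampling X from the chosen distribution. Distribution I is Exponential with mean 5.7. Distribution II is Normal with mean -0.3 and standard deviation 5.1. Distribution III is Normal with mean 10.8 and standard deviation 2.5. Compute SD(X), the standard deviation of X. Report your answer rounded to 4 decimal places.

Per component, I: μ=5.7, E[X²]=64.98; II: μ=-0.3, E[X²]=26.1; III: μ=10.8, E[X²]=122.89.
E[X] = 0.8·5.7 + 0.1·-0.3 + 0.1·10.8 = 5.61.
E[X²] = 0.8·64.98 + 0.1·26.1 + 0.1·122.89 = 66.883.
Var(X) = E[X²] − (E[X])² = 66.883 − 31.4721 = 35.4109.
SD(X) = √35.4109 = 5.95071.

5.9507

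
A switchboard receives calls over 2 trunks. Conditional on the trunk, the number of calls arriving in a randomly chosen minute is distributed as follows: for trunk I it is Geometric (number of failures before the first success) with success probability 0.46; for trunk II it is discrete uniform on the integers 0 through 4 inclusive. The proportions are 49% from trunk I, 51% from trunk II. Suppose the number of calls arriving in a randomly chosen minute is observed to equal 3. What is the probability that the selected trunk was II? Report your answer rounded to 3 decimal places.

Likelihoods P(X=3 | ·): I: 0.0724334; II: 0.2.
Posterior ∝ prior × likelihood. Numerator for II: 0.51·0.2 = 0.102.
Normalizing constant: 0.49·0.0724334 + 0.51·0.2 = 0.137492.
P(II | observation) = 0.102 / 0.137492 = 0.741859.

0.742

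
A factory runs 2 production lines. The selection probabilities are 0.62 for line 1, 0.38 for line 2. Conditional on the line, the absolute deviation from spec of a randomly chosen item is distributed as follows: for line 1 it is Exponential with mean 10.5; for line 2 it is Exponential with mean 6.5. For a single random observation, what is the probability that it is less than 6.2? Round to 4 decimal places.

Conditional on each line, P(X < 6.2): 1: 0.445937; 2: 0.614744.
By total probability, P(X < 6.2) = 0.62·0.445937 + 0.38·0.614744 = 0.510083.

0.5101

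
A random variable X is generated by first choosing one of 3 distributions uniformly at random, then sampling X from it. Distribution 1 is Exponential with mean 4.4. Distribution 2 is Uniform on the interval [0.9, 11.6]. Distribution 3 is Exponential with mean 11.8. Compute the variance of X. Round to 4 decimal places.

Per component, 1: μ=4.4, E[X²]=38.72; 2: μ=6.25, E[X²]=48.6033; 3: μ=11.8, E[X²]=278.48.
E[X] = 0.333333·4.4 + 0.333333·6.25 + 0.333333·11.8 = 7.48333.
E[X²] = 0.333333·38.72 + 0.333333·48.6033 + 0.333333·278.48 = 121.934.
Var(X) = E[X²] − (E[X])² = 121.934 − 56.0003 = 65.9342.

65.9342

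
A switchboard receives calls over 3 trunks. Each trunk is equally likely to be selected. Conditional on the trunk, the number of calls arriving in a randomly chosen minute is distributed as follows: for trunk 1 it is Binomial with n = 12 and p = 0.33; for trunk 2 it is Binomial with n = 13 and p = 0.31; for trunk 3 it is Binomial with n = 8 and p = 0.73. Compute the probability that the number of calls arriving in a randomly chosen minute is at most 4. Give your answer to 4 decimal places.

Conditional on each trunk, P(X ≤ 4): 1: 0.641034; 2: 0.624008; 3: 0.143323.
By total probability, P(X ≤ 4) = 0.333333·0.641034 + 0.333333·0.624008 + 0.333333·0.143323 = 0.469455.

0.4695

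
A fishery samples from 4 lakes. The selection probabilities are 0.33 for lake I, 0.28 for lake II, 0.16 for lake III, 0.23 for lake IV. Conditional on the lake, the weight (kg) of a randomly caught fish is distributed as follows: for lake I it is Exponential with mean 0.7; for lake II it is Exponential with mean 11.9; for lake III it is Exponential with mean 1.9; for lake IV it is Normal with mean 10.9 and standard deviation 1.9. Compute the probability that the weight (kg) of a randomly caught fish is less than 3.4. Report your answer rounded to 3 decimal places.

0.530

Conditional on each lake, P(X < 3.4): I: 0.992227; II: 0.248523; III: 0.832952; IV: 3.95075e-05.
By total probability, P(X < 3.4) = 0.33·0.992227 + 0.28·0.248523 + 0.16·0.832952 + 0.23·3.95075e-05 = 0.530303.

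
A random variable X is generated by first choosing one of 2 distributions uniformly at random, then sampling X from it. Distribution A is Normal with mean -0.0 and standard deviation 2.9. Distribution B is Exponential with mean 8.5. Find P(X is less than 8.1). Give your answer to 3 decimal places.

Conditional on each component, P(X < 8.1): A: 0.99739; B: 0.614395.
By total probability, P(X < 8.1) = 0.5·0.99739 + 0.5·0.614395 = 0.805892.

0.806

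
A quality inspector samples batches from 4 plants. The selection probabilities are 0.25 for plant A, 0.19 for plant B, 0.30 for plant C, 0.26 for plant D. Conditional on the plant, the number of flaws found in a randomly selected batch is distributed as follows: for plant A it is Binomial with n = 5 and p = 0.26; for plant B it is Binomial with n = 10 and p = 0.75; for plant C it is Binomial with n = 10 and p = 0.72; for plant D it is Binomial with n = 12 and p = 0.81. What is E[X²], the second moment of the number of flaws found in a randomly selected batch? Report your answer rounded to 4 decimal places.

For each component E[X²] = Var + (mean)², giving A: 2.652; B: 58.125; C: 53.856; D: 96.3252.
Overall E[X²] = 0.25·2.652 + 0.19·58.125 + 0.3·53.856 + 0.26·96.3252 = 52.9081.

52.9081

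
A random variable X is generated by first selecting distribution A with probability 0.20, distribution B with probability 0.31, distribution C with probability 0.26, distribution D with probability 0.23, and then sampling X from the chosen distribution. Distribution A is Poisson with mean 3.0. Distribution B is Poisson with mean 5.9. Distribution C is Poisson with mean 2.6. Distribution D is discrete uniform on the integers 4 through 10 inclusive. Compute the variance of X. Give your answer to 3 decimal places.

7.412

Per component, A: μ=3, E[X²]=12; B: μ=5.9, E[X²]=40.71; C: μ=2.6, E[X²]=9.36; D: μ=7, E[X²]=53.
E[X] = 0.2·3 + 0.31·5.9 + 0.26·2.6 + 0.23·7 = 4.715.
E[X²] = 0.2·12 + 0.31·40.71 + 0.26·9.36 + 0.23·53 = 29.6437.
Var(X) = E[X²] − (E[X])² = 29.6437 − 22.2312 = 7.41247.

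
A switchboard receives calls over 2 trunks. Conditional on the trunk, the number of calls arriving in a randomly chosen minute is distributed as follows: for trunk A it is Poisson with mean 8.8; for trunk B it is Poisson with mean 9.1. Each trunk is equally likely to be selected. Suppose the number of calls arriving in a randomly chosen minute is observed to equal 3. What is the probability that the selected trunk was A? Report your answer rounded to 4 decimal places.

0.5497

Likelihoods P(X=3 | ·): A: 0.0171201; B: 0.0140247.
Posterior ∝ prior × likelihood. Numerator for A: 0.5·0.0171201 = 0.00856003.
Normalizing constant: 0.5·0.0171201 + 0.5·0.0140247 = 0.0155724.
P(A | observation) = 0.00856003 / 0.0155724 = 0.549693.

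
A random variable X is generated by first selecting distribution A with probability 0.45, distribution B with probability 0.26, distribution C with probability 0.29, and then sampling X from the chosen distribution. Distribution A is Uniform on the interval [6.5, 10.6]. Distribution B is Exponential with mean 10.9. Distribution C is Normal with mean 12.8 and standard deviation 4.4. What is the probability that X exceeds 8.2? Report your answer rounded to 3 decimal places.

0.633

Conditional on each component, P(X > 8.2): A: 0.585366; B: 0.471284; C: 0.852094.
By total probability, P(X > 8.2) = 0.45·0.585366 + 0.26·0.471284 + 0.29·0.852094 = 0.633056.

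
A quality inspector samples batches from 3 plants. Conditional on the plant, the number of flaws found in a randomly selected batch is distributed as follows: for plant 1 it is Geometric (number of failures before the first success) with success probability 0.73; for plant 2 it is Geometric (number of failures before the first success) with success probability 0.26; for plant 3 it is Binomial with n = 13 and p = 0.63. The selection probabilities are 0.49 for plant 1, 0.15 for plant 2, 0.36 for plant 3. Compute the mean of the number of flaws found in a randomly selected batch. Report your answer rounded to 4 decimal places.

Component means — 1: 0.369863; 2: 2.84615; 3: 8.19.
E[X] = 0.49·0.369863 + 0.15·2.84615 + 0.36·8.19 = 3.55656.

3.5566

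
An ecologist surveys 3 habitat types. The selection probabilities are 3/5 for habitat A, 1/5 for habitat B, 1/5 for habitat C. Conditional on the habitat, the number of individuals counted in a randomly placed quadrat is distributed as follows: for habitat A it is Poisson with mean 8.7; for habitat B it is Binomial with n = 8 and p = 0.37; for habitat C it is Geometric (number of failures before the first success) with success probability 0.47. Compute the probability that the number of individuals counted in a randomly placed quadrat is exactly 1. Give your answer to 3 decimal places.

Conditional on each habitat, P(X = 1): A: 0.0014493; B: 0.116594; C: 0.2491.
By total probability, P(X = 1) = 0.6·0.0014493 + 0.2·0.116594 + 0.2·0.2491 = 0.0740083.

0.074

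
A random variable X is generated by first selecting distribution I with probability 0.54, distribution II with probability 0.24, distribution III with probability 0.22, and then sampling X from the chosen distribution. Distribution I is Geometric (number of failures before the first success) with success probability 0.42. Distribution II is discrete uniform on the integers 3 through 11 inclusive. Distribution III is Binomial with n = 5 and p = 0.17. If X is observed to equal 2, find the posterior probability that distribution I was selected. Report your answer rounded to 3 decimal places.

0.677

Likelihoods P(X=2 | ·): I: 0.141288; II: 0; III: 0.165246.
Posterior ∝ prior × likelihood. Numerator for I: 0.54·0.141288 = 0.0762955.
Normalizing constant: 0.54·0.141288 + 0.24·0 + 0.22·0.165246 = 0.11265.
P(I | observation) = 0.0762955 / 0.11265 = 0.677281.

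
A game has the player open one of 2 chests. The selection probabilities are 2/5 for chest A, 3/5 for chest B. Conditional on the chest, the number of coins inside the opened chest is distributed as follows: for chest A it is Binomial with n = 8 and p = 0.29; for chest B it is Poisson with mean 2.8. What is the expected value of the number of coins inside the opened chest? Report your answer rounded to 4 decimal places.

2.6080

Component means — A: 2.32; B: 2.8.
E[X] = 0.4·2.32 + 0.6·2.8 = 2.608.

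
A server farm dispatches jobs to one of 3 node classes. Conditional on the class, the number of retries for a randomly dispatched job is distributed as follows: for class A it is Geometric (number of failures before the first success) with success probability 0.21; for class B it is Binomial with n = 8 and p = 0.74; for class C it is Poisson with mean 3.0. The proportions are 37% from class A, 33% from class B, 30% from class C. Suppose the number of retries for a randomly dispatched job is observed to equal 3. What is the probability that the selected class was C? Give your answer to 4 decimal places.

0.5874

Likelihoods P(X=3 | ·): A: 0.103538; B: 0.0269619; C: 0.224042.
Posterior ∝ prior × likelihood. Numerator for C: 0.3·0.224042 = 0.0672125.
Normalizing constant: 0.37·0.103538 + 0.33·0.0269619 + 0.3·0.224042 = 0.114419.
P(C | observation) = 0.0672125 / 0.114419 = 0.587424.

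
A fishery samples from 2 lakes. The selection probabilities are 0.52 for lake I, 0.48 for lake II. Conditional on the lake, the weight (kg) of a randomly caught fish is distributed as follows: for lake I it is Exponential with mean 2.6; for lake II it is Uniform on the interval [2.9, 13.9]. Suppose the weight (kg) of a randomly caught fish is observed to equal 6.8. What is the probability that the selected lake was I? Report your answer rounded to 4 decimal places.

0.2511

Likelihoods f(6.8 | ·): I: 0.0281306; II: 0.0909091.
Posterior ∝ prior × likelihood. Numerator for I: 0.52·0.0281306 = 0.0146279.
Normalizing constant: 0.52·0.0281306 + 0.48·0.0909091 = 0.0582643.
P(I | observation) = 0.0146279 / 0.0582643 = 0.251062.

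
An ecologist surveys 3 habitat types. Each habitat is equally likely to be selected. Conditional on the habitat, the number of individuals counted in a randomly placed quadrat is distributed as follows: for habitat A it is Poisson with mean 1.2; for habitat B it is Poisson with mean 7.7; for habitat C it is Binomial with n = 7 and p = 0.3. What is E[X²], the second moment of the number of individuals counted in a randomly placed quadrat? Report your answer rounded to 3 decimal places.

25.170

For each component E[X²] = Var + (mean)², giving A: 2.64; B: 66.99; C: 5.88.
Overall E[X²] = 0.333333·2.64 + 0.333333·66.99 + 0.333333·5.88 = 25.17.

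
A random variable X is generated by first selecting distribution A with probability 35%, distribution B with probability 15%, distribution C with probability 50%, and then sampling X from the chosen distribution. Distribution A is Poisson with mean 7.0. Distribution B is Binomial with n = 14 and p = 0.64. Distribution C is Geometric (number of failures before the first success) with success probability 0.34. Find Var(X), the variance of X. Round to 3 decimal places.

Per component, A: μ=7, E[X²]=56; B: μ=8.96, E[X²]=83.5072; C: μ=1.94118, E[X²]=9.47751.
E[X] = 0.35·7 + 0.15·8.96 + 0.5·1.94118 = 4.76459.
E[X²] = 0.35·56 + 0.15·83.5072 + 0.5·9.47751 = 36.8648.
Var(X) = E[X²] − (E[X])² = 36.8648 − 22.7013 = 14.1635.

14.164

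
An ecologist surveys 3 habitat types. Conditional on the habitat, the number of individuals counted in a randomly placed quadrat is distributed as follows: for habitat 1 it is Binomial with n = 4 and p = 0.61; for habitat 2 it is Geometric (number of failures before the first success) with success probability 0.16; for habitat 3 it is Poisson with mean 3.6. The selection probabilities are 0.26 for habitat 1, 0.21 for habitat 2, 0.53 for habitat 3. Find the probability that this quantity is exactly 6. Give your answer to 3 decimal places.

Conditional on each habitat, P(X = 6): 1: 0; 2: 0.0562077; 3: 0.0826081.
By total probability, P(X = 6) = 0.26·0 + 0.21·0.0562077 + 0.53·0.0826081 = 0.0555859.

0.056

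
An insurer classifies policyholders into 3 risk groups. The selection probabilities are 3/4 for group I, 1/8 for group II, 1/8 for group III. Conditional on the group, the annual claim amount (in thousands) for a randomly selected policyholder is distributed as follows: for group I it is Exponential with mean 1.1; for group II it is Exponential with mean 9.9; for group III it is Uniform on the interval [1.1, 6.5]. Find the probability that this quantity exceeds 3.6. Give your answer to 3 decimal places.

0.182

Conditional on each group, P(X > 3.6): I: 0.0379029; II: 0.695144; III: 0.537037.
By total probability, P(X > 3.6) = 0.75·0.0379029 + 0.125·0.695144 + 0.125·0.537037 = 0.18245.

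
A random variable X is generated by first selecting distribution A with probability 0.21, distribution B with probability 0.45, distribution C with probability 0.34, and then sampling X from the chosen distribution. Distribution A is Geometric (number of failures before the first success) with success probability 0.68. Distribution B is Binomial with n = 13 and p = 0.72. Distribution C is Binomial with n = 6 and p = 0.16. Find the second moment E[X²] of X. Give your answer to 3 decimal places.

For each component E[X²] = Var + (mean)², giving A: 0.913495; B: 90.2304; C: 1.728.
Overall E[X²] = 0.21·0.913495 + 0.45·90.2304 + 0.34·1.728 = 41.383.

41.383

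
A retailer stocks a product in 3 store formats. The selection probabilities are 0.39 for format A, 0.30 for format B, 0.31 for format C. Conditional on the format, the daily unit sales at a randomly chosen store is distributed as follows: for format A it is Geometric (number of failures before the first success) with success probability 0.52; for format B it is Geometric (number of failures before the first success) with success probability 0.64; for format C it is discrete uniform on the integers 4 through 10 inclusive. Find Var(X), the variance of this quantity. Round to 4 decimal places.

10.5300

Per component, A: μ=0.923077, E[X²]=2.62722; B: μ=0.5625, E[X²]=1.19531; C: μ=7, E[X²]=53.
E[X] = 0.39·0.923077 + 0.3·0.5625 + 0.31·7 = 2.69875.
E[X²] = 0.39·2.62722 + 0.3·1.19531 + 0.31·53 = 17.8132.
Var(X) = E[X²] − (E[X])² = 17.8132 − 7.28325 = 10.53.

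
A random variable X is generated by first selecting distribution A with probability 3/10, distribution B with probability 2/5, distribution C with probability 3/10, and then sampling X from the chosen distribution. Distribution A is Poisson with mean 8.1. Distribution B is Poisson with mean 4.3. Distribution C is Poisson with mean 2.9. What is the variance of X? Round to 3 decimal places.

9.422

Per component, A: μ=8.1, E[X²]=73.71; B: μ=4.3, E[X²]=22.79; C: μ=2.9, E[X²]=11.31.
E[X] = 0.3·8.1 + 0.4·4.3 + 0.3·2.9 = 5.02.
E[X²] = 0.3·73.71 + 0.4·22.79 + 0.3·11.31 = 34.622.
Var(X) = E[X²] − (E[X])² = 34.622 − 25.2004 = 9.4216.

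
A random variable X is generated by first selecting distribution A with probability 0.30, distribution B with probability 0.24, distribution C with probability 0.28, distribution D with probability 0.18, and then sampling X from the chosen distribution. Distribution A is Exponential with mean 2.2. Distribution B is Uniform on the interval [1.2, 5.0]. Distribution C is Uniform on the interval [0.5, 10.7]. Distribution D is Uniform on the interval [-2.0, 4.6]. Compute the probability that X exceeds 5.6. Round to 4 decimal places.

0.1635

Conditional on each component, P(X > 5.6): A: 0.0784374; B: 0; C: 0.5; D: 0.
By total probability, P(X > 5.6) = 0.3·0.0784374 + 0.24·0 + 0.28·0.5 + 0.18·0 = 0.163531.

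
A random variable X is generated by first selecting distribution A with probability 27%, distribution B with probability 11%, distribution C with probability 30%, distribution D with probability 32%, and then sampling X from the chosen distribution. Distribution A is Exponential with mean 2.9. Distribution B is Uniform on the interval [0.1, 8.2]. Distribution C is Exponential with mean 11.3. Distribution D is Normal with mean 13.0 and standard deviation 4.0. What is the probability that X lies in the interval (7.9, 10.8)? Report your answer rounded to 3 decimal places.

Conditional on each component, P(7.9 < X < 10.8): A: 0.0414688; B: 0.037037; C: 0.112502; D: 0.190005.
By total probability, P(7.9 < X < 10.8) = 0.27·0.0414688 + 0.11·0.037037 + 0.3·0.112502 + 0.32·0.190005 = 0.109823.

0.110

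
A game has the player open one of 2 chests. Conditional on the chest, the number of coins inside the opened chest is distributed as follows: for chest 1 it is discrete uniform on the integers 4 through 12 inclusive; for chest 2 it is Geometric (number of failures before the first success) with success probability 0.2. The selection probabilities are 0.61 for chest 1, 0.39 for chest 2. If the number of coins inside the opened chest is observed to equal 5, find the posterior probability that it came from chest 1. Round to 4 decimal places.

Likelihoods P(X=5 | ·): 1: 0.111111; 2: 0.065536.
Posterior ∝ prior × likelihood. Numerator for 1: 0.61·0.111111 = 0.0677778.
Normalizing constant: 0.61·0.111111 + 0.39·0.065536 = 0.0933368.
P(1 | observation) = 0.0677778 / 0.0933368 = 0.726163.

0.7262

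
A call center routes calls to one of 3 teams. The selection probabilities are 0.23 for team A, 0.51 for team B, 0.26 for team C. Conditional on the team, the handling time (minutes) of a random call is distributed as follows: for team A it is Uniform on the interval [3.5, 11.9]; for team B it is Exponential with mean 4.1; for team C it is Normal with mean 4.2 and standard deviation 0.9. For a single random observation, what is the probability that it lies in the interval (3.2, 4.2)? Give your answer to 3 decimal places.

0.165

Conditional on each team, P(3.2 < X < 4.2): A: 0.0833333; B: 0.0991671; C: 0.36674.
By total probability, P(3.2 < X < 4.2) = 0.23·0.0833333 + 0.51·0.0991671 + 0.26·0.36674 = 0.165094.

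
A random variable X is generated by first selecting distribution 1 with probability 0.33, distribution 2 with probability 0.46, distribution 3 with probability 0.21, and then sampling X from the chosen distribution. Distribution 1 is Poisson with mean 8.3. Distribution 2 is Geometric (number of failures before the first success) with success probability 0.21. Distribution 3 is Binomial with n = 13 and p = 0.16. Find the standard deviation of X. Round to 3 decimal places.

4.175

Per component, 1: μ=8.3, E[X²]=77.19; 2: μ=3.7619, E[X²]=32.0658; 3: μ=2.08, E[X²]=6.0736.
E[X] = 0.33·8.3 + 0.46·3.7619 + 0.21·2.08 = 4.90628.
E[X²] = 0.33·77.19 + 0.46·32.0658 + 0.21·6.0736 = 41.4984.
Var(X) = E[X²] − (E[X])² = 41.4984 − 24.0715 = 17.4269.
SD(X) = √17.4269 = 4.17455.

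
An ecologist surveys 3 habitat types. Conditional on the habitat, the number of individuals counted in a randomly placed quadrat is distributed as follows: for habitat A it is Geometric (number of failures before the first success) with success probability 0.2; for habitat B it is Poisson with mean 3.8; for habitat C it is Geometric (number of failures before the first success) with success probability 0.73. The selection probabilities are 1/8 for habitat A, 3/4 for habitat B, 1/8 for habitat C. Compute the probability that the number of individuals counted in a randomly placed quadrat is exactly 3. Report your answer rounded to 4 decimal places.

0.1680

Conditional on each habitat, P(X = 3): A: 0.1024; B: 0.204588; C: 0.0143686.
By total probability, P(X = 3) = 0.125·0.1024 + 0.75·0.204588 + 0.125·0.0143686 = 0.168037.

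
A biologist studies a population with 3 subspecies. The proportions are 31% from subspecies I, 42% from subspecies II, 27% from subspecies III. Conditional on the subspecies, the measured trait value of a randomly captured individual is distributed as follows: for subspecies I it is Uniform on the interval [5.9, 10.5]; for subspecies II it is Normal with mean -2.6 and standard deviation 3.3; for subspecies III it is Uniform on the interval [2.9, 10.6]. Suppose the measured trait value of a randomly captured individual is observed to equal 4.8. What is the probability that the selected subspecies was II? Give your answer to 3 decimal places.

0.105

Likelihoods f(4.8 | ·): I: 0; II: 0.00978315; III: 0.12987.
Posterior ∝ prior × likelihood. Numerator for II: 0.42·0.00978315 = 0.00410892.
Normalizing constant: 0.31·0 + 0.42·0.00978315 + 0.27·0.12987 = 0.0391739.
P(II | observation) = 0.00410892 / 0.0391739 = 0.104889.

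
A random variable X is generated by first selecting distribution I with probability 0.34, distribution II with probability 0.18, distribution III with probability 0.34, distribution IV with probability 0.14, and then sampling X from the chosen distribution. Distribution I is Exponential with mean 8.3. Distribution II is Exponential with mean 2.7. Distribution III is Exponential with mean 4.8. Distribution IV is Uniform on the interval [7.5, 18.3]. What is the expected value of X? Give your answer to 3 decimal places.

6.746

Component means — I: 8.3; II: 2.7; III: 4.8; IV: 12.9.
E[X] = 0.34·8.3 + 0.18·2.7 + 0.34·4.8 + 0.14·12.9 = 6.746.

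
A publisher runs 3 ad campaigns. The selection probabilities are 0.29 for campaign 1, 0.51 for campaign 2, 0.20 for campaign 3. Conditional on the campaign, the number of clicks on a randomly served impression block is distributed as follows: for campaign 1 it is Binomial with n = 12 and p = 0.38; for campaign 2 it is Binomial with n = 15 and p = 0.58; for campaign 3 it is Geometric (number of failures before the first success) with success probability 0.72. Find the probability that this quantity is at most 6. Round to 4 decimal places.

Conditional on each campaign, P(X ≤ 6): 1: 0.87474; 2: 0.125402; 3: 0.999865.
By total probability, P(X ≤ 6) = 0.29·0.87474 + 0.51·0.125402 + 0.2·0.999865 = 0.517602.

0.5176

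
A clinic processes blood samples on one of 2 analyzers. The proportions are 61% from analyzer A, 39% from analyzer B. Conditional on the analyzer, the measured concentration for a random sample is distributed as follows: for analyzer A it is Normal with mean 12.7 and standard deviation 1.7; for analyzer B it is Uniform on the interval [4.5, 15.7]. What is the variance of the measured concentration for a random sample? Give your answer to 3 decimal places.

7.448

Per component, A: μ=12.7, E[X²]=164.18; B: μ=10.1, E[X²]=112.463.
E[X] = 0.61·12.7 + 0.39·10.1 = 11.686.
E[X²] = 0.61·164.18 + 0.39·112.463 = 144.01.
Var(X) = E[X²] − (E[X])² = 144.01 − 136.563 = 7.4479.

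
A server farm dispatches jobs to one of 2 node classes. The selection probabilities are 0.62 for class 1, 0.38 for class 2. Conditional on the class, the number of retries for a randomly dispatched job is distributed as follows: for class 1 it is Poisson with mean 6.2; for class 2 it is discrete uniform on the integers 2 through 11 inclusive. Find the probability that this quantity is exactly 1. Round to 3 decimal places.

0.008

Conditional on each class, P(X = 1): 1: 0.0125825; 2: 0.
By total probability, P(X = 1) = 0.62·0.0125825 + 0.38·0 = 0.00780113.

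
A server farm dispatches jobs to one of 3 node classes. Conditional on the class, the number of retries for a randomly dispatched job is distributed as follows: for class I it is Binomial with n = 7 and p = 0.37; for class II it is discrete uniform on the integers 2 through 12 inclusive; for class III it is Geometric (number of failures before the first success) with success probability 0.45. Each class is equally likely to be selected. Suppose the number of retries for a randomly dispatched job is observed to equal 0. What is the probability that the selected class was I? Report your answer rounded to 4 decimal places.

0.0805

Likelihoods P(X=0 | ·): I: 0.0393898; II: 0; III: 0.45.
Posterior ∝ prior × likelihood. Numerator for I: 0.333333·0.0393898 = 0.0131299.
Normalizing constant: 0.333333·0.0393898 + 0.333333·0 + 0.333333·0.45 = 0.16313.
P(I | observation) = 0.0131299 / 0.16313 = 0.0804876.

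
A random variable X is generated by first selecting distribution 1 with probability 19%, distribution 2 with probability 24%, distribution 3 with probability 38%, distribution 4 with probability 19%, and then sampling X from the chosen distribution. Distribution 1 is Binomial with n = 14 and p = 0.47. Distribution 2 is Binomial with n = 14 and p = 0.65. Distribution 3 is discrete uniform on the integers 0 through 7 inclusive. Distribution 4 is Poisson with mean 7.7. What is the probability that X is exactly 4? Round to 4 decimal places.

0.0775

Conditional on each component, P(X = 4): 1: 0.0854248; 2: 0.0049291; 3: 0.125; 4: 0.0663261.
By total probability, P(X = 4) = 0.19·0.0854248 + 0.24·0.0049291 + 0.38·0.125 + 0.19·0.0663261 = 0.0775157.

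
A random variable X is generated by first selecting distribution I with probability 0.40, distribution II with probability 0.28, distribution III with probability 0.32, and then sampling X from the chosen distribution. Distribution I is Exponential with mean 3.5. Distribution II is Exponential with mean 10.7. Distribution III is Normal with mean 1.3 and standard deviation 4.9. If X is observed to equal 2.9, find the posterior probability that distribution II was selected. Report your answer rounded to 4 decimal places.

Likelihoods f(2.9 | ·): I: 0.124764; II: 0.0712706; III: 0.07719.
Posterior ∝ prior × likelihood. Numerator for II: 0.28·0.0712706 = 0.0199558.
Normalizing constant: 0.4·0.124764 + 0.28·0.0712706 + 0.32·0.07719 = 0.094562.
P(II | observation) = 0.0199558 / 0.094562 = 0.211034.

0.2110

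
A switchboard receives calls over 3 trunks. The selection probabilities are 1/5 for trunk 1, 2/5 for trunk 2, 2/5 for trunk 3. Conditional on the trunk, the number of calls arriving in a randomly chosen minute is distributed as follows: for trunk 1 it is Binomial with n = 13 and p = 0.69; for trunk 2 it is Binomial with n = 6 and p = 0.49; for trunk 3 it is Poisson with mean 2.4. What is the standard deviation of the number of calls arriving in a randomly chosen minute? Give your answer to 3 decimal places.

Per component, 1: μ=8.97, E[X²]=83.2416; 2: μ=2.94, E[X²]=10.143; 3: μ=2.4, E[X²]=8.16.
E[X] = 0.2·8.97 + 0.4·2.94 + 0.4·2.4 = 3.93.
E[X²] = 0.2·83.2416 + 0.4·10.143 + 0.4·8.16 = 23.9695.
Var(X) = E[X²] − (E[X])² = 23.9695 − 15.4449 = 8.52462.
SD(X) = √8.52462 = 2.9197.

2.920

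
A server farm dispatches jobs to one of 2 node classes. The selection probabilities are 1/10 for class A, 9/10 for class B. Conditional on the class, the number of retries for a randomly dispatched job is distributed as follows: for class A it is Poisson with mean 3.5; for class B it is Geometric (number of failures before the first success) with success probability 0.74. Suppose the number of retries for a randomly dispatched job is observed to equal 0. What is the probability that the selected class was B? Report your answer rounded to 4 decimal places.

Likelihoods P(X=0 | ·): A: 0.0301974; B: 0.74.
Posterior ∝ prior × likelihood. Numerator for B: 0.9·0.74 = 0.666.
Normalizing constant: 0.1·0.0301974 + 0.9·0.74 = 0.66902.
P(B | observation) = 0.666 / 0.66902 = 0.995486.

0.9955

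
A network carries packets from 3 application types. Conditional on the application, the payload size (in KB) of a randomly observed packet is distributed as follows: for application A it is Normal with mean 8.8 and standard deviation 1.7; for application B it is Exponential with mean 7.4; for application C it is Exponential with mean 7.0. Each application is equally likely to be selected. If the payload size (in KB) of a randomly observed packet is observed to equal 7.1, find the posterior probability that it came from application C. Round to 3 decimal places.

Likelihoods f(7.1 | ·): A: 0.142336; B: 0.0517703; C: 0.0518088.
Posterior ∝ prior × likelihood. Numerator for C: 0.333333·0.0518088 = 0.0172696.
Normalizing constant: 0.333333·0.142336 + 0.333333·0.0517703 + 0.333333·0.0518088 = 0.0819716.
P(C | observation) = 0.0172696 / 0.0819716 = 0.210678.

0.211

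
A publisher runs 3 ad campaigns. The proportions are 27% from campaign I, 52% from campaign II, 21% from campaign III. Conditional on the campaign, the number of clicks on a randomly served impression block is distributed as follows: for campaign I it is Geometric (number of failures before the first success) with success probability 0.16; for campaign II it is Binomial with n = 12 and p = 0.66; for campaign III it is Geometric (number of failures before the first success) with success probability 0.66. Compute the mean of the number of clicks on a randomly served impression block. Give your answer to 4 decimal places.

Component means — I: 5.25; II: 7.92; III: 0.515152.
E[X] = 0.27·5.25 + 0.52·7.92 + 0.21·0.515152 = 5.64408.

5.6441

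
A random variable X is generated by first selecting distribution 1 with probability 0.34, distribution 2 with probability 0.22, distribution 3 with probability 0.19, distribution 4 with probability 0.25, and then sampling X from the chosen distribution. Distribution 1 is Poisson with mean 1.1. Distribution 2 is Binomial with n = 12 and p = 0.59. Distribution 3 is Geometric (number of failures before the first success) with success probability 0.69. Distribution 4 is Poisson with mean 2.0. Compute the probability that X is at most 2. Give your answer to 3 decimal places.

Conditional on each component, P(X ≤ 2): 1: 0.900416; 2: 0.003496; 3: 0.970209; 4: 0.676676.
By total probability, P(X ≤ 2) = 0.34·0.900416 + 0.22·0.003496 + 0.19·0.970209 + 0.25·0.676676 = 0.660419.

0.660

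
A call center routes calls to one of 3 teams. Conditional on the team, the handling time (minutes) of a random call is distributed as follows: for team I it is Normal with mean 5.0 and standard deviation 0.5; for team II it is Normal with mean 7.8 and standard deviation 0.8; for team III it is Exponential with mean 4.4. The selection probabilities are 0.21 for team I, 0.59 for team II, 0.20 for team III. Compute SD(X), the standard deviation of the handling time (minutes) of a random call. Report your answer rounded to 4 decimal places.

2.5793

Per component, I: μ=5, E[X²]=25.25; II: μ=7.8, E[X²]=61.48; III: μ=4.4, E[X²]=38.72.
E[X] = 0.21·5 + 0.59·7.8 + 0.2·4.4 = 6.532.
E[X²] = 0.21·25.25 + 0.59·61.48 + 0.2·38.72 = 49.3197.
Var(X) = E[X²] − (E[X])² = 49.3197 − 42.667 = 6.65268.
SD(X) = √6.65268 = 2.57928.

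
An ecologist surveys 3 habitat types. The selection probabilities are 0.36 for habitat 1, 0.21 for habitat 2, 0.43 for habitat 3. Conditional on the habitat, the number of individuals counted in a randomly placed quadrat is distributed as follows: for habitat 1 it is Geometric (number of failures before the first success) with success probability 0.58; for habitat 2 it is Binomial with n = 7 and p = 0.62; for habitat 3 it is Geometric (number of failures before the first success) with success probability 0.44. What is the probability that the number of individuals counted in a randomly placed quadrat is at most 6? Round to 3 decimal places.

0.984

Conditional on each habitat, P(X ≤ 6): 1: 0.997695; 2: 0.964784; 3: 0.982729.
By total probability, P(X ≤ 6) = 0.36·0.997695 + 0.21·0.964784 + 0.43·0.982729 = 0.984348.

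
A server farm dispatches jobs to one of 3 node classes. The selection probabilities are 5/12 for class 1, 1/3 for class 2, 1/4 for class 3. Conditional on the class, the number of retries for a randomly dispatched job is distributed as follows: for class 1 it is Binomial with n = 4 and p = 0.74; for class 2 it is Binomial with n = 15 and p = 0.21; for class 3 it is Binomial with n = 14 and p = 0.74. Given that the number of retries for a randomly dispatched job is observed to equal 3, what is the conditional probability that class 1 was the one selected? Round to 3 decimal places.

Likelihoods P(X=3 | ·): 1: 0.421433; 2: 0.248997; 3: 5.41381e-05.
Posterior ∝ prior × likelihood. Numerator for 1: 0.416667·0.421433 = 0.175597.
Normalizing constant: 0.416667·0.421433 + 0.333333·0.248997 + 0.25·5.41381e-05 = 0.25861.
P(1 | observation) = 0.175597 / 0.25861 = 0.679004.

0.679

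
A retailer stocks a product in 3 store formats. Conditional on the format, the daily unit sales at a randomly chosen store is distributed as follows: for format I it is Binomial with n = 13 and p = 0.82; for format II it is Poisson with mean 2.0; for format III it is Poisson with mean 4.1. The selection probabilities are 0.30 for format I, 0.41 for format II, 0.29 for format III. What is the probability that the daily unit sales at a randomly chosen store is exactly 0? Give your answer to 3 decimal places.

0.060

Conditional on each format, P(X = 0): I: 2.0823e-10; II: 0.135335; III: 0.0165727.
By total probability, P(X = 0) = 0.3·2.0823e-10 + 0.41·0.135335 + 0.29·0.0165727 = 0.0602935.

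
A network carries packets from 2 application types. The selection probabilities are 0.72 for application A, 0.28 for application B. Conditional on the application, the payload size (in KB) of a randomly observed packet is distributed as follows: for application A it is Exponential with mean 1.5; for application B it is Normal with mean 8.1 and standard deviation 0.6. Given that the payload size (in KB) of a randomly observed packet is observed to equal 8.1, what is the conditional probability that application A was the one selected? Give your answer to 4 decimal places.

0.0115

Likelihoods f(8.1 | ·): A: 0.00301105; B: 0.664904.
Posterior ∝ prior × likelihood. Numerator for A: 0.72·0.00301105 = 0.00216796.
Normalizing constant: 0.72·0.00301105 + 0.28·0.664904 = 0.188341.
P(A | observation) = 0.00216796 / 0.188341 = 0.0115108.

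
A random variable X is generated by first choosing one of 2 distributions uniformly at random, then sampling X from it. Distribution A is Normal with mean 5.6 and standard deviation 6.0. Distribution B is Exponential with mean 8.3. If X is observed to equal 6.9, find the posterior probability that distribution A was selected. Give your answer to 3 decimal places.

0.553

Likelihoods f(6.9 | ·): A: 0.0649479; B: 0.0524665.
Posterior ∝ prior × likelihood. Numerator for A: 0.5·0.0649479 = 0.0324739.
Normalizing constant: 0.5·0.0649479 + 0.5·0.0524665 = 0.0587072.
P(A | observation) = 0.0324739 / 0.0587072 = 0.553151.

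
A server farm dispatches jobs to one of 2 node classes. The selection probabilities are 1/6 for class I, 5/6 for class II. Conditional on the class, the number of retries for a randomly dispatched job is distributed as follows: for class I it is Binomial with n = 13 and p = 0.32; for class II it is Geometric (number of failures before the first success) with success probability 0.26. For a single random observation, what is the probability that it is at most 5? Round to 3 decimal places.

0.828

Conditional on each class, P(X ≤ 5): I: 0.790727; II: 0.835794.
By total probability, P(X ≤ 5) = 0.166667·0.790727 + 0.833333·0.835794 = 0.828282.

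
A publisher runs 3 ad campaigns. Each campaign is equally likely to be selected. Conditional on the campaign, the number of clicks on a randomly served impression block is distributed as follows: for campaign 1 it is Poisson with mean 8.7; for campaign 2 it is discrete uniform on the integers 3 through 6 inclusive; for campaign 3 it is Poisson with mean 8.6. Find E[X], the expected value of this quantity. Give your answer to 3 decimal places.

7.267

Component means — 1: 8.7; 2: 4.5; 3: 8.6.
E[X] = 0.333333·8.7 + 0.333333·4.5 + 0.333333·8.6 = 7.26667.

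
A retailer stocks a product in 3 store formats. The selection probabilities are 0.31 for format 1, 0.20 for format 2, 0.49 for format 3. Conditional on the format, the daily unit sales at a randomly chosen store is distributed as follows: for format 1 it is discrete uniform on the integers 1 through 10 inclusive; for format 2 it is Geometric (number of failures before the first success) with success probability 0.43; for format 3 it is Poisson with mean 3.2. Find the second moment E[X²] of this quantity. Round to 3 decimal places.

19.489

For each component E[X²] = Var + (mean)², giving 1: 38.5; 2: 4.83991; 3: 13.44.
Overall E[X²] = 0.31·38.5 + 0.2·4.83991 + 0.49·13.44 = 19.4886.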